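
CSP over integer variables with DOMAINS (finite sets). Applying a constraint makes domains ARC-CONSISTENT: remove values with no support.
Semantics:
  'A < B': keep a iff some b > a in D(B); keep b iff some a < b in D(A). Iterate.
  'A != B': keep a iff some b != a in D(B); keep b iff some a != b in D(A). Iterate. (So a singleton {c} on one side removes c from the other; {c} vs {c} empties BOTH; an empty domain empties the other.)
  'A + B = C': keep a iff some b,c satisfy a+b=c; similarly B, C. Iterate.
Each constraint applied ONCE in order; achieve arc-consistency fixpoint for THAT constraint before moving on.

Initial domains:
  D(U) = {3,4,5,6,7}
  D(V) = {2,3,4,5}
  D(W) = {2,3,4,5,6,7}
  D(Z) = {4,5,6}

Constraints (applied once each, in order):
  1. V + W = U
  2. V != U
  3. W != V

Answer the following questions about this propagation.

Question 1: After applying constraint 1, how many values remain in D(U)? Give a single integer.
Answer: 4

Derivation:
Constraint 1 (V + W = U) on D(V)={2,3,4,5} D(W)={2,3,4,5,6,7} D(U)={3,4,5,6,7}: W {2,3,4,5,6,7}->{2,3,4,5}; U {3,4,5,6,7}->{4,5,6,7}
So after constraint 1: D(U)={4,5,6,7}, size = 4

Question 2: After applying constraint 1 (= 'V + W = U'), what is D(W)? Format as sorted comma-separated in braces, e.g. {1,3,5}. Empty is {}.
Constraint 1 (V + W = U) on D(V)={2,3,4,5} D(W)={2,3,4,5,6,7} D(U)={3,4,5,6,7}: W {2,3,4,5,6,7}->{2,3,4,5}; U {3,4,5,6,7}->{4,5,6,7}
So after constraint 1: D(W) = {2,3,4,5}

Answer: {2,3,4,5}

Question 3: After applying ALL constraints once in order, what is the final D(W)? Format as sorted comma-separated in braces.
Answer: {2,3,4,5}

Derivation:
Constraint 1 (V + W = U) on D(V)={2,3,4,5} D(W)={2,3,4,5,6,7} D(U)={3,4,5,6,7}: W {2,3,4,5,6,7}->{2,3,4,5}; U {3,4,5,6,7}->{4,5,6,7}
Constraint 2 (V != U) on D(V)={2,3,4,5} D(U)={4,5,6,7}: no change
Constraint 3 (W != V) on D(W)={2,3,4,5} D(V)={2,3,4,5}: no change
So after all 3 constraints: D(W) = {2,3,4,5}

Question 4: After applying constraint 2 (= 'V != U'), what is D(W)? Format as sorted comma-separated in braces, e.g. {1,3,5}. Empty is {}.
Answer: {2,3,4,5}

Derivation:
Constraint 1 (V + W = U) on D(V)={2,3,4,5} D(W)={2,3,4,5,6,7} D(U)={3,4,5,6,7}: W {2,3,4,5,6,7}->{2,3,4,5}; U {3,4,5,6,7}->{4,5,6,7}
Constraint 2 (V != U) on D(V)={2,3,4,5} D(U)={4,5,6,7}: no change
So after constraint 2: D(W) = {2,3,4,5}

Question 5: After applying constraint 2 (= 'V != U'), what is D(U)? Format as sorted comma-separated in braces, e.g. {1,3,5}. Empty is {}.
Constraint 1 (V + W = U) on D(V)={2,3,4,5} D(W)={2,3,4,5,6,7} D(U)={3,4,5,6,7}: W {2,3,4,5,6,7}->{2,3,4,5}; U {3,4,5,6,7}->{4,5,6,7}
Constraint 2 (V != U) on D(V)={2,3,4,5} D(U)={4,5,6,7}: no change
So after constraint 2: D(U) = {4,5,6,7}

Answer: {4,5,6,7}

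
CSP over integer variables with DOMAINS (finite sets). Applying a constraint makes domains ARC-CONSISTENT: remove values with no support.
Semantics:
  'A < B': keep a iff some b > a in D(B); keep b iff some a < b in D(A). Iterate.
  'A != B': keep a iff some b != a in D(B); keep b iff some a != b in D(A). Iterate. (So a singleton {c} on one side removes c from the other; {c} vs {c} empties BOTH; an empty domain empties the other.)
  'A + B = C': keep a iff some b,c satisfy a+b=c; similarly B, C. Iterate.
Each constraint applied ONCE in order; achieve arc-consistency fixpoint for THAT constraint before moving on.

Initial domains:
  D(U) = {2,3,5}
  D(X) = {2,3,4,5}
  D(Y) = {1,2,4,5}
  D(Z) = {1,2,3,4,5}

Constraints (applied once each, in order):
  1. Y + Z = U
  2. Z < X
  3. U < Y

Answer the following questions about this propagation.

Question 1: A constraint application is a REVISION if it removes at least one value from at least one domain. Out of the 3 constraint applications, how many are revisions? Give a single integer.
Answer: 2

Derivation:
Constraint 1 (Y + Z = U) on D(Y)={1,2,4,5} D(Z)={1,2,3,4,5} D(U)={2,3,5}: Y {1,2,4,5}->{1,2,4}; Z {1,2,3,4,5}->{1,2,3,4} => REVISION
Constraint 2 (Z < X) on D(Z)={1,2,3,4} D(X)={2,3,4,5}: no change => not a revision
Constraint 3 (U < Y) on D(U)={2,3,5} D(Y)={1,2,4}: U {2,3,5}->{2,3}; Y {1,2,4}->{4} => REVISION
Total revisions = 2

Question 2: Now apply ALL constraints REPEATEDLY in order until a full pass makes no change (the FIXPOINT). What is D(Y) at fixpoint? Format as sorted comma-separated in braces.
Answer: {}

Derivation:
pass 0 (initial): D(Y)={1,2,4,5}
pass 1: U {2,3,5}->{2,3}; Y {1,2,4,5}->{4}; Z {1,2,3,4,5}->{1,2,3,4}
pass 2: U {2,3}->{}; X {2,3,4,5}->{}; Y {4}->{}; Z {1,2,3,4}->{}
pass 3: no change
Fixpoint after 3 passes: D(Y) = {}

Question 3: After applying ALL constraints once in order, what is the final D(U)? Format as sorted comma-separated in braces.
Constraint 1 (Y + Z = U) on D(Y)={1,2,4,5} D(Z)={1,2,3,4,5} D(U)={2,3,5}: Y {1,2,4,5}->{1,2,4}; Z {1,2,3,4,5}->{1,2,3,4}
Constraint 2 (Z < X) on D(Z)={1,2,3,4} D(X)={2,3,4,5}: no change
Constraint 3 (U < Y) on D(U)={2,3,5} D(Y)={1,2,4}: U {2,3,5}->{2,3}; Y {1,2,4}->{4}
So after all 3 constraints: D(U) = {2,3}

Answer: {2,3}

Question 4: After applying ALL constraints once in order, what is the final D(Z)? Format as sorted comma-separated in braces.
Answer: {1,2,3,4}

Derivation:
Constraint 1 (Y + Z = U) on D(Y)={1,2,4,5} D(Z)={1,2,3,4,5} D(U)={2,3,5}: Y {1,2,4,5}->{1,2,4}; Z {1,2,3,4,5}->{1,2,3,4}
Constraint 2 (Z < X) on D(Z)={1,2,3,4} D(X)={2,3,4,5}: no change
Constraint 3 (U < Y) on D(U)={2,3,5} D(Y)={1,2,4}: U {2,3,5}->{2,3}; Y {1,2,4}->{4}
So after all 3 constraints: D(Z) = {1,2,3,4}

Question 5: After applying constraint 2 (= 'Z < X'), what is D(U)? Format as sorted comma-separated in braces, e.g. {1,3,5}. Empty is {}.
Answer: {2,3,5}

Derivation:
Constraint 1 (Y + Z = U) on D(Y)={1,2,4,5} D(Z)={1,2,3,4,5} D(U)={2,3,5}: Y {1,2,4,5}->{1,2,4}; Z {1,2,3,4,5}->{1,2,3,4}
Constraint 2 (Z < X) on D(Z)={1,2,3,4} D(X)={2,3,4,5}: no change
So after constraint 2: D(U) = {2,3,5}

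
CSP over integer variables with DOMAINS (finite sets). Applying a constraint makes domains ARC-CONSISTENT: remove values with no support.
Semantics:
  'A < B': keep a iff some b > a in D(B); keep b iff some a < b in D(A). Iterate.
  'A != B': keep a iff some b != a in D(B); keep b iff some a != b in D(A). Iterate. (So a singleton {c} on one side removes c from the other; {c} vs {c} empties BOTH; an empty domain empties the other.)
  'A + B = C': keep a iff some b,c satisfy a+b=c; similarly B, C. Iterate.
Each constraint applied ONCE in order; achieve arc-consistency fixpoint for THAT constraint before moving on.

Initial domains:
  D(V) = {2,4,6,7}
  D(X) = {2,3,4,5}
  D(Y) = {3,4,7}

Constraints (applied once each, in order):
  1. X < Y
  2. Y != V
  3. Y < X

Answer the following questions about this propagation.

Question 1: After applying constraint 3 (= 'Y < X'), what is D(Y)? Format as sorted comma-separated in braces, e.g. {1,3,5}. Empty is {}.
Answer: {3,4}

Derivation:
Constraint 1 (X < Y) on D(X)={2,3,4,5} D(Y)={3,4,7}: no change
Constraint 2 (Y != V) on D(Y)={3,4,7} D(V)={2,4,6,7}: no change
Constraint 3 (Y < X) on D(Y)={3,4,7} D(X)={2,3,4,5}: Y {3,4,7}->{3,4}; X {2,3,4,5}->{4,5}
So after constraint 3: D(Y) = {3,4}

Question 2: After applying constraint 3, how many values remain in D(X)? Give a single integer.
Constraint 1 (X < Y) on D(X)={2,3,4,5} D(Y)={3,4,7}: no change
Constraint 2 (Y != V) on D(Y)={3,4,7} D(V)={2,4,6,7}: no change
Constraint 3 (Y < X) on D(Y)={3,4,7} D(X)={2,3,4,5}: Y {3,4,7}->{3,4}; X {2,3,4,5}->{4,5}
So after constraint 3: D(X)={4,5}, size = 2

Answer: 2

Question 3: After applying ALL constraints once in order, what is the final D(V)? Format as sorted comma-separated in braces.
Constraint 1 (X < Y) on D(X)={2,3,4,5} D(Y)={3,4,7}: no change
Constraint 2 (Y != V) on D(Y)={3,4,7} D(V)={2,4,6,7}: no change
Constraint 3 (Y < X) on D(Y)={3,4,7} D(X)={2,3,4,5}: Y {3,4,7}->{3,4}; X {2,3,4,5}->{4,5}
So after all 3 constraints: D(V) = {2,4,6,7}

Answer: {2,4,6,7}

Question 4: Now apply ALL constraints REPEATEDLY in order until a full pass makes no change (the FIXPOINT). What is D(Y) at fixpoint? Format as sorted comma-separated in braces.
pass 0 (initial): D(Y)={3,4,7}
pass 1: X {2,3,4,5}->{4,5}; Y {3,4,7}->{3,4}
pass 2: V {2,4,6,7}->{}; X {4,5}->{}; Y {3,4}->{}
pass 3: no change
Fixpoint after 3 passes: D(Y) = {}

Answer: {}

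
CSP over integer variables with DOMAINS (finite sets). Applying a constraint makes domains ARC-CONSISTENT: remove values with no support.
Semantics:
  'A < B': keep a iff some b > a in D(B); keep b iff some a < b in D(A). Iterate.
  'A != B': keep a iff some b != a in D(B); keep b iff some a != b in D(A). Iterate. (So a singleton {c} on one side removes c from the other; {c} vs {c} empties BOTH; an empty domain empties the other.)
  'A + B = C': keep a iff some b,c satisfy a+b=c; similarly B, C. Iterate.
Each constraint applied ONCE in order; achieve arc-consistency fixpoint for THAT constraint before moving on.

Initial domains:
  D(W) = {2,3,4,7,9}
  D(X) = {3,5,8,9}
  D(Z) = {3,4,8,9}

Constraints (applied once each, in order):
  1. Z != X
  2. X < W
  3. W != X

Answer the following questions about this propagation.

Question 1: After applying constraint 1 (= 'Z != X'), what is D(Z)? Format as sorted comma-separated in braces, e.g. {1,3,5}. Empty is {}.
Constraint 1 (Z != X) on D(Z)={3,4,8,9} D(X)={3,5,8,9}: no change
So after constraint 1: D(Z) = {3,4,8,9}

Answer: {3,4,8,9}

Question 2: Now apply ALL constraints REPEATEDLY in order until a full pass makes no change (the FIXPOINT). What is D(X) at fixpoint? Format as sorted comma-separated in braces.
pass 0 (initial): D(X)={3,5,8,9}
pass 1: W {2,3,4,7,9}->{4,7,9}; X {3,5,8,9}->{3,5,8}
pass 2: no change
Fixpoint after 2 passes: D(X) = {3,5,8}

Answer: {3,5,8}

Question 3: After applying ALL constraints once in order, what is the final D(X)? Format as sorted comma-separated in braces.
Constraint 1 (Z != X) on D(Z)={3,4,8,9} D(X)={3,5,8,9}: no change
Constraint 2 (X < W) on D(X)={3,5,8,9} D(W)={2,3,4,7,9}: X {3,5,8,9}->{3,5,8}; W {2,3,4,7,9}->{4,7,9}
Constraint 3 (W != X) on D(W)={4,7,9} D(X)={3,5,8}: no change
So after all 3 constraints: D(X) = {3,5,8}

Answer: {3,5,8}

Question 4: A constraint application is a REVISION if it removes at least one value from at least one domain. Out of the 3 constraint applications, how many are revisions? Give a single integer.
Constraint 1 (Z != X) on D(Z)={3,4,8,9} D(X)={3,5,8,9}: no change => not a revision
Constraint 2 (X < W) on D(X)={3,5,8,9} D(W)={2,3,4,7,9}: X {3,5,8,9}->{3,5,8}; W {2,3,4,7,9}->{4,7,9} => REVISION
Constraint 3 (W != X) on D(W)={4,7,9} D(X)={3,5,8}: no change => not a revision
Total revisions = 1

Answer: 1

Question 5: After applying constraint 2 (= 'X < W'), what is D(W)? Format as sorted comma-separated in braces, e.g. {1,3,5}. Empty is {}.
Constraint 1 (Z != X) on D(Z)={3,4,8,9} D(X)={3,5,8,9}: no change
Constraint 2 (X < W) on D(X)={3,5,8,9} D(W)={2,3,4,7,9}: X {3,5,8,9}->{3,5,8}; W {2,3,4,7,9}->{4,7,9}
So after constraint 2: D(W) = {4,7,9}

Answer: {4,7,9}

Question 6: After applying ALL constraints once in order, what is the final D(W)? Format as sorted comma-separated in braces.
Constraint 1 (Z != X) on D(Z)={3,4,8,9} D(X)={3,5,8,9}: no change
Constraint 2 (X < W) on D(X)={3,5,8,9} D(W)={2,3,4,7,9}: X {3,5,8,9}->{3,5,8}; W {2,3,4,7,9}->{4,7,9}
Constraint 3 (W != X) on D(W)={4,7,9} D(X)={3,5,8}: no change
So after all 3 constraints: D(W) = {4,7,9}

Answer: {4,7,9}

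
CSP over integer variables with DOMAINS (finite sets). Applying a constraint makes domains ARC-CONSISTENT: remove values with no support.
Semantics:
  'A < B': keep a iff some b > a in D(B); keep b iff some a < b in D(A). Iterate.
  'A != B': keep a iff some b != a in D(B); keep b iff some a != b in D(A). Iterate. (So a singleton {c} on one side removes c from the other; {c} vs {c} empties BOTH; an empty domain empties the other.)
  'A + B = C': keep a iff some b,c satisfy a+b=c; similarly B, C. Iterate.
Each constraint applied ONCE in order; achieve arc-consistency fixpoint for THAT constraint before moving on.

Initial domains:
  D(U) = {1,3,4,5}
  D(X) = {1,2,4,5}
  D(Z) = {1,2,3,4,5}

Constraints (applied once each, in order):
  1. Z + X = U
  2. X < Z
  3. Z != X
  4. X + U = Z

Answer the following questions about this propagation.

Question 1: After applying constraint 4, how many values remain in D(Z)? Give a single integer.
Constraint 1 (Z + X = U) on D(Z)={1,2,3,4,5} D(X)={1,2,4,5} D(U)={1,3,4,5}: Z {1,2,3,4,5}->{1,2,3,4}; X {1,2,4,5}->{1,2,4}; U {1,3,4,5}->{3,4,5}
Constraint 2 (X < Z) on D(X)={1,2,4} D(Z)={1,2,3,4}: X {1,2,4}->{1,2}; Z {1,2,3,4}->{2,3,4}
Constraint 3 (Z != X) on D(Z)={2,3,4} D(X)={1,2}: no change
Constraint 4 (X + U = Z) on D(X)={1,2} D(U)={3,4,5} D(Z)={2,3,4}: X {1,2}->{1}; U {3,4,5}->{3}; Z {2,3,4}->{4}
So after constraint 4: D(Z)={4}, size = 1

Answer: 1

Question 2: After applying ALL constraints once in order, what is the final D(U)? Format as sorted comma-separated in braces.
Constraint 1 (Z + X = U) on D(Z)={1,2,3,4,5} D(X)={1,2,4,5} D(U)={1,3,4,5}: Z {1,2,3,4,5}->{1,2,3,4}; X {1,2,4,5}->{1,2,4}; U {1,3,4,5}->{3,4,5}
Constraint 2 (X < Z) on D(X)={1,2,4} D(Z)={1,2,3,4}: X {1,2,4}->{1,2}; Z {1,2,3,4}->{2,3,4}
Constraint 3 (Z != X) on D(Z)={2,3,4} D(X)={1,2}: no change
Constraint 4 (X + U = Z) on D(X)={1,2} D(U)={3,4,5} D(Z)={2,3,4}: X {1,2}->{1}; U {3,4,5}->{3}; Z {2,3,4}->{4}
So after all 4 constraints: D(U) = {3}

Answer: {3}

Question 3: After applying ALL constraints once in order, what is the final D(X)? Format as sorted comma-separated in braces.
Constraint 1 (Z + X = U) on D(Z)={1,2,3,4,5} D(X)={1,2,4,5} D(U)={1,3,4,5}: Z {1,2,3,4,5}->{1,2,3,4}; X {1,2,4,5}->{1,2,4}; U {1,3,4,5}->{3,4,5}
Constraint 2 (X < Z) on D(X)={1,2,4} D(Z)={1,2,3,4}: X {1,2,4}->{1,2}; Z {1,2,3,4}->{2,3,4}
Constraint 3 (Z != X) on D(Z)={2,3,4} D(X)={1,2}: no change
Constraint 4 (X + U = Z) on D(X)={1,2} D(U)={3,4,5} D(Z)={2,3,4}: X {1,2}->{1}; U {3,4,5}->{3}; Z {2,3,4}->{4}
So after all 4 constraints: D(X) = {1}

Answer: {1}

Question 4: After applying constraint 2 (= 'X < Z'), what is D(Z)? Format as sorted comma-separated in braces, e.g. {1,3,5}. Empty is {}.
Answer: {2,3,4}

Derivation:
Constraint 1 (Z + X = U) on D(Z)={1,2,3,4,5} D(X)={1,2,4,5} D(U)={1,3,4,5}: Z {1,2,3,4,5}->{1,2,3,4}; X {1,2,4,5}->{1,2,4}; U {1,3,4,5}->{3,4,5}
Constraint 2 (X < Z) on D(X)={1,2,4} D(Z)={1,2,3,4}: X {1,2,4}->{1,2}; Z {1,2,3,4}->{2,3,4}
So after constraint 2: D(Z) = {2,3,4}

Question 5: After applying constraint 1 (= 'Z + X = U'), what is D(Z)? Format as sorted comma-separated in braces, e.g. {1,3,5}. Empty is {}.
Answer: {1,2,3,4}

Derivation:
Constraint 1 (Z + X = U) on D(Z)={1,2,3,4,5} D(X)={1,2,4,5} D(U)={1,3,4,5}: Z {1,2,3,4,5}->{1,2,3,4}; X {1,2,4,5}->{1,2,4}; U {1,3,4,5}->{3,4,5}
So after constraint 1: D(Z) = {1,2,3,4}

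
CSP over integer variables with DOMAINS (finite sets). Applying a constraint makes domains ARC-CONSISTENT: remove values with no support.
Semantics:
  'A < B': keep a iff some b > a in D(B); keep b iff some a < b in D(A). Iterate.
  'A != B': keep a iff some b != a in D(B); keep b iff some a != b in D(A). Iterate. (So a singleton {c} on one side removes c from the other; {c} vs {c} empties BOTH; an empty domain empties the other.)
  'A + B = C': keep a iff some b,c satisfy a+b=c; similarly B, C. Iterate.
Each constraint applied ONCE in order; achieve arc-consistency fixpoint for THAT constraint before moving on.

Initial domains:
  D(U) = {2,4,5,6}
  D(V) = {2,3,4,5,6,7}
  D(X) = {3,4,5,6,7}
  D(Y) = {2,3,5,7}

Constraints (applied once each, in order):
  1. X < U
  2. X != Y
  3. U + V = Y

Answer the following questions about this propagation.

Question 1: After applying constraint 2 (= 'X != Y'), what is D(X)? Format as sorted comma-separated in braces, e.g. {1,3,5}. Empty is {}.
Answer: {3,4,5}

Derivation:
Constraint 1 (X < U) on D(X)={3,4,5,6,7} D(U)={2,4,5,6}: X {3,4,5,6,7}->{3,4,5}; U {2,4,5,6}->{4,5,6}
Constraint 2 (X != Y) on D(X)={3,4,5} D(Y)={2,3,5,7}: no change
So after constraint 2: D(X) = {3,4,5}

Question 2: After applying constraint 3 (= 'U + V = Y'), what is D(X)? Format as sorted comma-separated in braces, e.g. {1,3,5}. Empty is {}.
Answer: {3,4,5}

Derivation:
Constraint 1 (X < U) on D(X)={3,4,5,6,7} D(U)={2,4,5,6}: X {3,4,5,6,7}->{3,4,5}; U {2,4,5,6}->{4,5,6}
Constraint 2 (X != Y) on D(X)={3,4,5} D(Y)={2,3,5,7}: no change
Constraint 3 (U + V = Y) on D(U)={4,5,6} D(V)={2,3,4,5,6,7} D(Y)={2,3,5,7}: U {4,5,6}->{4,5}; V {2,3,4,5,6,7}->{2,3}; Y {2,3,5,7}->{7}
So after constraint 3: D(X) = {3,4,5}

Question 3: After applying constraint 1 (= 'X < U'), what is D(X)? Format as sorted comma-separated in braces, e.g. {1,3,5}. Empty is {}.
Answer: {3,4,5}

Derivation:
Constraint 1 (X < U) on D(X)={3,4,5,6,7} D(U)={2,4,5,6}: X {3,4,5,6,7}->{3,4,5}; U {2,4,5,6}->{4,5,6}
So after constraint 1: D(X) = {3,4,5}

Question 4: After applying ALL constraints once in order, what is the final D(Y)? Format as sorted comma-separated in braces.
Answer: {7}

Derivation:
Constraint 1 (X < U) on D(X)={3,4,5,6,7} D(U)={2,4,5,6}: X {3,4,5,6,7}->{3,4,5}; U {2,4,5,6}->{4,5,6}
Constraint 2 (X != Y) on D(X)={3,4,5} D(Y)={2,3,5,7}: no change
Constraint 3 (U + V = Y) on D(U)={4,5,6} D(V)={2,3,4,5,6,7} D(Y)={2,3,5,7}: U {4,5,6}->{4,5}; V {2,3,4,5,6,7}->{2,3}; Y {2,3,5,7}->{7}
So after all 3 constraints: D(Y) = {7}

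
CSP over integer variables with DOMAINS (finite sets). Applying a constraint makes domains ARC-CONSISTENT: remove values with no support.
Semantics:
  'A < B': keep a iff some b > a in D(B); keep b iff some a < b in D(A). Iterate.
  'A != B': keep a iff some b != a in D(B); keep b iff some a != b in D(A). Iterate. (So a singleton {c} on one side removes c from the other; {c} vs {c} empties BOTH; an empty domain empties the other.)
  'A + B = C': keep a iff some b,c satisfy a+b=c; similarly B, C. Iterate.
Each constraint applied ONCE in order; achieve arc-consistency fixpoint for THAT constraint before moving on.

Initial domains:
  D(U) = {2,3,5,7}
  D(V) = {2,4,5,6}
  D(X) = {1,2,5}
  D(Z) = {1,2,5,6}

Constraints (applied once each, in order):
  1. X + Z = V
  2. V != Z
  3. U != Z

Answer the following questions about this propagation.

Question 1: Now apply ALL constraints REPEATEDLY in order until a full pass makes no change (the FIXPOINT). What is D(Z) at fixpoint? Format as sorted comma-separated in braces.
Answer: {1,2,5}

Derivation:
pass 0 (initial): D(Z)={1,2,5,6}
pass 1: V {2,4,5,6}->{2,4,6}; Z {1,2,5,6}->{1,2,5}
pass 2: no change
Fixpoint after 2 passes: D(Z) = {1,2,5}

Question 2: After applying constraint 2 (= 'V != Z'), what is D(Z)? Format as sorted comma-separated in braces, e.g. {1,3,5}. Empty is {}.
Constraint 1 (X + Z = V) on D(X)={1,2,5} D(Z)={1,2,5,6} D(V)={2,4,5,6}: Z {1,2,5,6}->{1,2,5}; V {2,4,5,6}->{2,4,6}
Constraint 2 (V != Z) on D(V)={2,4,6} D(Z)={1,2,5}: no change
So after constraint 2: D(Z) = {1,2,5}

Answer: {1,2,5}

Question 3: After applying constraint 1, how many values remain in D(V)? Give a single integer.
Answer: 3

Derivation:
Constraint 1 (X + Z = V) on D(X)={1,2,5} D(Z)={1,2,5,6} D(V)={2,4,5,6}: Z {1,2,5,6}->{1,2,5}; V {2,4,5,6}->{2,4,6}
So after constraint 1: D(V)={2,4,6}, size = 3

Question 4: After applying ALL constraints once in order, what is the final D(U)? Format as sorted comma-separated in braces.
Constraint 1 (X + Z = V) on D(X)={1,2,5} D(Z)={1,2,5,6} D(V)={2,4,5,6}: Z {1,2,5,6}->{1,2,5}; V {2,4,5,6}->{2,4,6}
Constraint 2 (V != Z) on D(V)={2,4,6} D(Z)={1,2,5}: no change
Constraint 3 (U != Z) on D(U)={2,3,5,7} D(Z)={1,2,5}: no change
So after all 3 constraints: D(U) = {2,3,5,7}

Answer: {2,3,5,7}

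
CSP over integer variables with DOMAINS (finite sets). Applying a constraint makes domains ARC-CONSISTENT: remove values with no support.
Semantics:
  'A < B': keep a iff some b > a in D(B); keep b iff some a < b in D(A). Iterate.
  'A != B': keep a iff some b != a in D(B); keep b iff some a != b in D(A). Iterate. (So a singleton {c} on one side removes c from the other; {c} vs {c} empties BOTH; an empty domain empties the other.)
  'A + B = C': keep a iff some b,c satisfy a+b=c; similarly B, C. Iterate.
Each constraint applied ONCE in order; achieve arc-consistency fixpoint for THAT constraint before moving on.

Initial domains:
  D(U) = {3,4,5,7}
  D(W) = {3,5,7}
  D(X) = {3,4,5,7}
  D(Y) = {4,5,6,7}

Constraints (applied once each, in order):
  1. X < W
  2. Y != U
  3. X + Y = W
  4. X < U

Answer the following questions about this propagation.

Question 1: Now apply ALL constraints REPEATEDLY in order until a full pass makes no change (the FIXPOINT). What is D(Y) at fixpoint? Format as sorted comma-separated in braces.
Answer: {4}

Derivation:
pass 0 (initial): D(Y)={4,5,6,7}
pass 1: U {3,4,5,7}->{4,5,7}; W {3,5,7}->{7}; X {3,4,5,7}->{3}; Y {4,5,6,7}->{4}
pass 2: U {4,5,7}->{5,7}
pass 3: no change
Fixpoint after 3 passes: D(Y) = {4}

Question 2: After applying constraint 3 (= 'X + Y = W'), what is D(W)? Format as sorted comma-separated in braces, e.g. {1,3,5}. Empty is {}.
Answer: {7}

Derivation:
Constraint 1 (X < W) on D(X)={3,4,5,7} D(W)={3,5,7}: X {3,4,5,7}->{3,4,5}; W {3,5,7}->{5,7}
Constraint 2 (Y != U) on D(Y)={4,5,6,7} D(U)={3,4,5,7}: no change
Constraint 3 (X + Y = W) on D(X)={3,4,5} D(Y)={4,5,6,7} D(W)={5,7}: X {3,4,5}->{3}; Y {4,5,6,7}->{4}; W {5,7}->{7}
So after constraint 3: D(W) = {7}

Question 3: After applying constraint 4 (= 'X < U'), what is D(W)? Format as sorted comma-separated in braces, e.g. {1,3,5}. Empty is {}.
Constraint 1 (X < W) on D(X)={3,4,5,7} D(W)={3,5,7}: X {3,4,5,7}->{3,4,5}; W {3,5,7}->{5,7}
Constraint 2 (Y != U) on D(Y)={4,5,6,7} D(U)={3,4,5,7}: no change
Constraint 3 (X + Y = W) on D(X)={3,4,5} D(Y)={4,5,6,7} D(W)={5,7}: X {3,4,5}->{3}; Y {4,5,6,7}->{4}; W {5,7}->{7}
Constraint 4 (X < U) on D(X)={3} D(U)={3,4,5,7}: U {3,4,5,7}->{4,5,7}
So after constraint 4: D(W) = {7}

Answer: {7}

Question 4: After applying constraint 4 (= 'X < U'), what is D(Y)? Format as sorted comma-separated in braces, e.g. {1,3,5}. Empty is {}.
Constraint 1 (X < W) on D(X)={3,4,5,7} D(W)={3,5,7}: X {3,4,5,7}->{3,4,5}; W {3,5,7}->{5,7}
Constraint 2 (Y != U) on D(Y)={4,5,6,7} D(U)={3,4,5,7}: no change
Constraint 3 (X + Y = W) on D(X)={3,4,5} D(Y)={4,5,6,7} D(W)={5,7}: X {3,4,5}->{3}; Y {4,5,6,7}->{4}; W {5,7}->{7}
Constraint 4 (X < U) on D(X)={3} D(U)={3,4,5,7}: U {3,4,5,7}->{4,5,7}
So after constraint 4: D(Y) = {4}

Answer: {4}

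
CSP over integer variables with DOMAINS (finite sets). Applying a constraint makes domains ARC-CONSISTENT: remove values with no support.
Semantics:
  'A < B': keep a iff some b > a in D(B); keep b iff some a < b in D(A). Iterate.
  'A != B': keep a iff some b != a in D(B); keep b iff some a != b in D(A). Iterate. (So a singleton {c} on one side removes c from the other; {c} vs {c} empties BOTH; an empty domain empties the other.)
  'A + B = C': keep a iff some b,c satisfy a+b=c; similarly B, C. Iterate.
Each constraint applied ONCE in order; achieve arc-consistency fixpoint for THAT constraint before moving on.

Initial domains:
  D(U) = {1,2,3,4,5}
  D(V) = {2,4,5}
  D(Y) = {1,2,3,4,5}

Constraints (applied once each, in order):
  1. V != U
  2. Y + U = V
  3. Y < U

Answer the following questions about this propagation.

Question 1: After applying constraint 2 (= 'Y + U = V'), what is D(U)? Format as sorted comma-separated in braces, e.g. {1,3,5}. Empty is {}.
Constraint 1 (V != U) on D(V)={2,4,5} D(U)={1,2,3,4,5}: no change
Constraint 2 (Y + U = V) on D(Y)={1,2,3,4,5} D(U)={1,2,3,4,5} D(V)={2,4,5}: Y {1,2,3,4,5}->{1,2,3,4}; U {1,2,3,4,5}->{1,2,3,4}
So after constraint 2: D(U) = {1,2,3,4}

Answer: {1,2,3,4}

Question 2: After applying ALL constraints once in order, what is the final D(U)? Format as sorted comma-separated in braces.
Constraint 1 (V != U) on D(V)={2,4,5} D(U)={1,2,3,4,5}: no change
Constraint 2 (Y + U = V) on D(Y)={1,2,3,4,5} D(U)={1,2,3,4,5} D(V)={2,4,5}: Y {1,2,3,4,5}->{1,2,3,4}; U {1,2,3,4,5}->{1,2,3,4}
Constraint 3 (Y < U) on D(Y)={1,2,3,4} D(U)={1,2,3,4}: Y {1,2,3,4}->{1,2,3}; U {1,2,3,4}->{2,3,4}
So after all 3 constraints: D(U) = {2,3,4}

Answer: {2,3,4}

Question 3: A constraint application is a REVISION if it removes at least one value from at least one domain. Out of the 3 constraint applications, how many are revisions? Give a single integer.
Answer: 2

Derivation:
Constraint 1 (V != U) on D(V)={2,4,5} D(U)={1,2,3,4,5}: no change => not a revision
Constraint 2 (Y + U = V) on D(Y)={1,2,3,4,5} D(U)={1,2,3,4,5} D(V)={2,4,5}: Y {1,2,3,4,5}->{1,2,3,4}; U {1,2,3,4,5}->{1,2,3,4} => REVISION
Constraint 3 (Y < U) on D(Y)={1,2,3,4} D(U)={1,2,3,4}: Y {1,2,3,4}->{1,2,3}; U {1,2,3,4}->{2,3,4} => REVISION
Total revisions = 2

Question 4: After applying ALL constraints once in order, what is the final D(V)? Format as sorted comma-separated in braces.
Answer: {2,4,5}

Derivation:
Constraint 1 (V != U) on D(V)={2,4,5} D(U)={1,2,3,4,5}: no change
Constraint 2 (Y + U = V) on D(Y)={1,2,3,4,5} D(U)={1,2,3,4,5} D(V)={2,4,5}: Y {1,2,3,4,5}->{1,2,3,4}; U {1,2,3,4,5}->{1,2,3,4}
Constraint 3 (Y < U) on D(Y)={1,2,3,4} D(U)={1,2,3,4}: Y {1,2,3,4}->{1,2,3}; U {1,2,3,4}->{2,3,4}
So after all 3 constraints: D(V) = {2,4,5}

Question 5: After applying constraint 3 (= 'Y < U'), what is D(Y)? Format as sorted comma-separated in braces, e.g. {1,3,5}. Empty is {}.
Constraint 1 (V != U) on D(V)={2,4,5} D(U)={1,2,3,4,5}: no change
Constraint 2 (Y + U = V) on D(Y)={1,2,3,4,5} D(U)={1,2,3,4,5} D(V)={2,4,5}: Y {1,2,3,4,5}->{1,2,3,4}; U {1,2,3,4,5}->{1,2,3,4}
Constraint 3 (Y < U) on D(Y)={1,2,3,4} D(U)={1,2,3,4}: Y {1,2,3,4}->{1,2,3}; U {1,2,3,4}->{2,3,4}
So after constraint 3: D(Y) = {1,2,3}

Answer: {1,2,3}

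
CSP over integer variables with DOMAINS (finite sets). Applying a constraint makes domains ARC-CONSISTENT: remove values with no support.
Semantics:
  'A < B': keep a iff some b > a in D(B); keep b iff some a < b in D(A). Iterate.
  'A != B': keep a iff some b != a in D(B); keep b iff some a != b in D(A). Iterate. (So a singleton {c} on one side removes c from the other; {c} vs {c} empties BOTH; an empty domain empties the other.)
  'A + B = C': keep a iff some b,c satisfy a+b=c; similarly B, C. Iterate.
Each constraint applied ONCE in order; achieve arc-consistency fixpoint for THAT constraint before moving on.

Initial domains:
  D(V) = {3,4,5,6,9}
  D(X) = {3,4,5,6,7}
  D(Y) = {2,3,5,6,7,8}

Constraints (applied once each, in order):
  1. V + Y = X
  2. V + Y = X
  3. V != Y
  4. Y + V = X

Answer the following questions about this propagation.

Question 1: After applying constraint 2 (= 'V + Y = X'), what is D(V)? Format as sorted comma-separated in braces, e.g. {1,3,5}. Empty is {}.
Constraint 1 (V + Y = X) on D(V)={3,4,5,6,9} D(Y)={2,3,5,6,7,8} D(X)={3,4,5,6,7}: V {3,4,5,6,9}->{3,4,5}; Y {2,3,5,6,7,8}->{2,3}; X {3,4,5,6,7}->{5,6,7}
Constraint 2 (V + Y = X) on D(V)={3,4,5} D(Y)={2,3} D(X)={5,6,7}: no change
So after constraint 2: D(V) = {3,4,5}

Answer: {3,4,5}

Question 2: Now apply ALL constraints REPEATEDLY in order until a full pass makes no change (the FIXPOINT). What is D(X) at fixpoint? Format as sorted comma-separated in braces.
Answer: {5,6,7}

Derivation:
pass 0 (initial): D(X)={3,4,5,6,7}
pass 1: V {3,4,5,6,9}->{3,4,5}; X {3,4,5,6,7}->{5,6,7}; Y {2,3,5,6,7,8}->{2,3}
pass 2: no change
Fixpoint after 2 passes: D(X) = {5,6,7}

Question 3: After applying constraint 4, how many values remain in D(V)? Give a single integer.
Answer: 3

Derivation:
Constraint 1 (V + Y = X) on D(V)={3,4,5,6,9} D(Y)={2,3,5,6,7,8} D(X)={3,4,5,6,7}: V {3,4,5,6,9}->{3,4,5}; Y {2,3,5,6,7,8}->{2,3}; X {3,4,5,6,7}->{5,6,7}
Constraint 2 (V + Y = X) on D(V)={3,4,5} D(Y)={2,3} D(X)={5,6,7}: no change
Constraint 3 (V != Y) on D(V)={3,4,5} D(Y)={2,3}: no change
Constraint 4 (Y + V = X) on D(Y)={2,3} D(V)={3,4,5} D(X)={5,6,7}: no change
So after constraint 4: D(V)={3,4,5}, size = 3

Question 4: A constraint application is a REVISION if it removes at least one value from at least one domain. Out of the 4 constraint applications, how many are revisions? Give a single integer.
Constraint 1 (V + Y = X) on D(V)={3,4,5,6,9} D(Y)={2,3,5,6,7,8} D(X)={3,4,5,6,7}: V {3,4,5,6,9}->{3,4,5}; Y {2,3,5,6,7,8}->{2,3}; X {3,4,5,6,7}->{5,6,7} => REVISION
Constraint 2 (V + Y = X) on D(V)={3,4,5} D(Y)={2,3} D(X)={5,6,7}: no change => not a revision
Constraint 3 (V != Y) on D(V)={3,4,5} D(Y)={2,3}: no change => not a revision
Constraint 4 (Y + V = X) on D(Y)={2,3} D(V)={3,4,5} D(X)={5,6,7}: no change => not a revision
Total revisions = 1

Answer: 1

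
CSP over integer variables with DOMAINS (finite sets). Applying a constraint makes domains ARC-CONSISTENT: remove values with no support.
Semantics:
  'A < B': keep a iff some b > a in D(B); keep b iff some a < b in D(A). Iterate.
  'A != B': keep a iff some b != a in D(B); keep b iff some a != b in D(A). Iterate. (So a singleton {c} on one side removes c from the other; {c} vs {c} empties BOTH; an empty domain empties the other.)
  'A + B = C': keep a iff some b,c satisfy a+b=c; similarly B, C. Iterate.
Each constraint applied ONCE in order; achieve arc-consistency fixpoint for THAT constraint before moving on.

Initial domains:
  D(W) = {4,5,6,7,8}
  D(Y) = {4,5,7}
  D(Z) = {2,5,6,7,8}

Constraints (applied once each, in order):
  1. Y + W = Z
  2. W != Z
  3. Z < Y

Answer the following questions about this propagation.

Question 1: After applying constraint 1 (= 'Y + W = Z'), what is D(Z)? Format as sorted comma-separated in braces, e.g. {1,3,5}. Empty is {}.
Answer: {8}

Derivation:
Constraint 1 (Y + W = Z) on D(Y)={4,5,7} D(W)={4,5,6,7,8} D(Z)={2,5,6,7,8}: Y {4,5,7}->{4}; W {4,5,6,7,8}->{4}; Z {2,5,6,7,8}->{8}
So after constraint 1: D(Z) = {8}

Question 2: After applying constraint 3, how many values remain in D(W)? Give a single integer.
Answer: 1

Derivation:
Constraint 1 (Y + W = Z) on D(Y)={4,5,7} D(W)={4,5,6,7,8} D(Z)={2,5,6,7,8}: Y {4,5,7}->{4}; W {4,5,6,7,8}->{4}; Z {2,5,6,7,8}->{8}
Constraint 2 (W != Z) on D(W)={4} D(Z)={8}: no change
Constraint 3 (Z < Y) on D(Z)={8} D(Y)={4}: Z {8}->{}; Y {4}->{}
So after constraint 3: D(W)={4}, size = 1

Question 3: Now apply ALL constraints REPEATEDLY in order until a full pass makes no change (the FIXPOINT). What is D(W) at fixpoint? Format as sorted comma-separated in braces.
Answer: {}

Derivation:
pass 0 (initial): D(W)={4,5,6,7,8}
pass 1: W {4,5,6,7,8}->{4}; Y {4,5,7}->{}; Z {2,5,6,7,8}->{}
pass 2: W {4}->{}
pass 3: no change
Fixpoint after 3 passes: D(W) = {}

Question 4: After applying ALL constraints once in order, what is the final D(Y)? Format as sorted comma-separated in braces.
Answer: {}

Derivation:
Constraint 1 (Y + W = Z) on D(Y)={4,5,7} D(W)={4,5,6,7,8} D(Z)={2,5,6,7,8}: Y {4,5,7}->{4}; W {4,5,6,7,8}->{4}; Z {2,5,6,7,8}->{8}
Constraint 2 (W != Z) on D(W)={4} D(Z)={8}: no change
Constraint 3 (Z < Y) on D(Z)={8} D(Y)={4}: Z {8}->{}; Y {4}->{}
So after all 3 constraints: D(Y) = {}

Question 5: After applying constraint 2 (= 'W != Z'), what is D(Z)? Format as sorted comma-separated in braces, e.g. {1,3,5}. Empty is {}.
Constraint 1 (Y + W = Z) on D(Y)={4,5,7} D(W)={4,5,6,7,8} D(Z)={2,5,6,7,8}: Y {4,5,7}->{4}; W {4,5,6,7,8}->{4}; Z {2,5,6,7,8}->{8}
Constraint 2 (W != Z) on D(W)={4} D(Z)={8}: no change
So after constraint 2: D(Z) = {8}

Answer: {8}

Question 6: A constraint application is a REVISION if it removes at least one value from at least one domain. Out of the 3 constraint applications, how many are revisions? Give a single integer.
Answer: 2

Derivation:
Constraint 1 (Y + W = Z) on D(Y)={4,5,7} D(W)={4,5,6,7,8} D(Z)={2,5,6,7,8}: Y {4,5,7}->{4}; W {4,5,6,7,8}->{4}; Z {2,5,6,7,8}->{8} => REVISION
Constraint 2 (W != Z) on D(W)={4} D(Z)={8}: no change => not a revision
Constraint 3 (Z < Y) on D(Z)={8} D(Y)={4}: Z {8}->{}; Y {4}->{} => REVISION
Total revisions = 2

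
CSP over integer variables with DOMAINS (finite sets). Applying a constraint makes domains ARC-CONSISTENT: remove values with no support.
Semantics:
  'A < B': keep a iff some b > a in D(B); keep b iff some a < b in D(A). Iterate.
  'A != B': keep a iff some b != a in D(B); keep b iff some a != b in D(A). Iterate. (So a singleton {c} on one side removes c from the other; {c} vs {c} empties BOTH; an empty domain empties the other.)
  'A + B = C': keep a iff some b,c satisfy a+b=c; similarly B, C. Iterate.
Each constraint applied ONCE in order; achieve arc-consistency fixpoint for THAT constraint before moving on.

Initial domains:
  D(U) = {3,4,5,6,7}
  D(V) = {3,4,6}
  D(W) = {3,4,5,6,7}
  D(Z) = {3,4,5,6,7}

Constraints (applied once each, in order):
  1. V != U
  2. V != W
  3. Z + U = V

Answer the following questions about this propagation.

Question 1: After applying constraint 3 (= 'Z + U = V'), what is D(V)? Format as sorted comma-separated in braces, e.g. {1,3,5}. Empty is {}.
Constraint 1 (V != U) on D(V)={3,4,6} D(U)={3,4,5,6,7}: no change
Constraint 2 (V != W) on D(V)={3,4,6} D(W)={3,4,5,6,7}: no change
Constraint 3 (Z + U = V) on D(Z)={3,4,5,6,7} D(U)={3,4,5,6,7} D(V)={3,4,6}: Z {3,4,5,6,7}->{3}; U {3,4,5,6,7}->{3}; V {3,4,6}->{6}
So after constraint 3: D(V) = {6}

Answer: {6}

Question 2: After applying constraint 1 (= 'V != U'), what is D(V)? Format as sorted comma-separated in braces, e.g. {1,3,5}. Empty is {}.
Constraint 1 (V != U) on D(V)={3,4,6} D(U)={3,4,5,6,7}: no change
So after constraint 1: D(V) = {3,4,6}

Answer: {3,4,6}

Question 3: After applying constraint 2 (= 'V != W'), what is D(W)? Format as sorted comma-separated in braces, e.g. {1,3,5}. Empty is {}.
Answer: {3,4,5,6,7}

Derivation:
Constraint 1 (V != U) on D(V)={3,4,6} D(U)={3,4,5,6,7}: no change
Constraint 2 (V != W) on D(V)={3,4,6} D(W)={3,4,5,6,7}: no change
So after constraint 2: D(W) = {3,4,5,6,7}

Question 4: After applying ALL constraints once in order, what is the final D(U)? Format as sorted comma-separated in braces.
Constraint 1 (V != U) on D(V)={3,4,6} D(U)={3,4,5,6,7}: no change
Constraint 2 (V != W) on D(V)={3,4,6} D(W)={3,4,5,6,7}: no change
Constraint 3 (Z + U = V) on D(Z)={3,4,5,6,7} D(U)={3,4,5,6,7} D(V)={3,4,6}: Z {3,4,5,6,7}->{3}; U {3,4,5,6,7}->{3}; V {3,4,6}->{6}
So after all 3 constraints: D(U) = {3}

Answer: {3}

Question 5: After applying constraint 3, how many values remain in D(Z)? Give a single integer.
Answer: 1

Derivation:
Constraint 1 (V != U) on D(V)={3,4,6} D(U)={3,4,5,6,7}: no change
Constraint 2 (V != W) on D(V)={3,4,6} D(W)={3,4,5,6,7}: no change
Constraint 3 (Z + U = V) on D(Z)={3,4,5,6,7} D(U)={3,4,5,6,7} D(V)={3,4,6}: Z {3,4,5,6,7}->{3}; U {3,4,5,6,7}->{3}; V {3,4,6}->{6}
So after constraint 3: D(Z)={3}, size = 1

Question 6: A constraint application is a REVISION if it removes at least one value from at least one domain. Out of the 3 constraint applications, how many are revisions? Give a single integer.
Constraint 1 (V != U) on D(V)={3,4,6} D(U)={3,4,5,6,7}: no change => not a revision
Constraint 2 (V != W) on D(V)={3,4,6} D(W)={3,4,5,6,7}: no change => not a revision
Constraint 3 (Z + U = V) on D(Z)={3,4,5,6,7} D(U)={3,4,5,6,7} D(V)={3,4,6}: Z {3,4,5,6,7}->{3}; U {3,4,5,6,7}->{3}; V {3,4,6}->{6} => REVISION
Total revisions = 1

Answer: 1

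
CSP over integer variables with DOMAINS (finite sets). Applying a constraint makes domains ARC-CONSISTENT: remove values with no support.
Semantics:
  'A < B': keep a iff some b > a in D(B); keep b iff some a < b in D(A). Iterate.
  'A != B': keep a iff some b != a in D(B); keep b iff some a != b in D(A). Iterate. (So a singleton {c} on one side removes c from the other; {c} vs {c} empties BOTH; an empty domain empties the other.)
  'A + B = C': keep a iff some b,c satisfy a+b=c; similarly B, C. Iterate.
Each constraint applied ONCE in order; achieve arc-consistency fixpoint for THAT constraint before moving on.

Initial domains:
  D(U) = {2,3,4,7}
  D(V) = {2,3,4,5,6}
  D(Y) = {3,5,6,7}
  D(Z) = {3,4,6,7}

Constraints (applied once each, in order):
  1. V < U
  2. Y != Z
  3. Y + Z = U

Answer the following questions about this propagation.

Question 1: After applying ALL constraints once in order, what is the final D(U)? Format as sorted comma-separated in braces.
Answer: {7}

Derivation:
Constraint 1 (V < U) on D(V)={2,3,4,5,6} D(U)={2,3,4,7}: U {2,3,4,7}->{3,4,7}
Constraint 2 (Y != Z) on D(Y)={3,5,6,7} D(Z)={3,4,6,7}: no change
Constraint 3 (Y + Z = U) on D(Y)={3,5,6,7} D(Z)={3,4,6,7} D(U)={3,4,7}: Y {3,5,6,7}->{3}; Z {3,4,6,7}->{4}; U {3,4,7}->{7}
So after all 3 constraints: D(U) = {7}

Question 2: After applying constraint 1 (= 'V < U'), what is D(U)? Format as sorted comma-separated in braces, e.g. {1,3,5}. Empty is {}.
Answer: {3,4,7}

Derivation:
Constraint 1 (V < U) on D(V)={2,3,4,5,6} D(U)={2,3,4,7}: U {2,3,4,7}->{3,4,7}
So after constraint 1: D(U) = {3,4,7}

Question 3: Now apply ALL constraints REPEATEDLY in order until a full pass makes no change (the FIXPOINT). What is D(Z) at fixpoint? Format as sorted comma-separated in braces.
Answer: {4}

Derivation:
pass 0 (initial): D(Z)={3,4,6,7}
pass 1: U {2,3,4,7}->{7}; Y {3,5,6,7}->{3}; Z {3,4,6,7}->{4}
pass 2: no change
Fixpoint after 2 passes: D(Z) = {4}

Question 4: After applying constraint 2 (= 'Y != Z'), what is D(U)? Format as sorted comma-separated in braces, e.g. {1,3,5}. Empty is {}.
Answer: {3,4,7}

Derivation:
Constraint 1 (V < U) on D(V)={2,3,4,5,6} D(U)={2,3,4,7}: U {2,3,4,7}->{3,4,7}
Constraint 2 (Y != Z) on D(Y)={3,5,6,7} D(Z)={3,4,6,7}: no change
So after constraint 2: D(U) = {3,4,7}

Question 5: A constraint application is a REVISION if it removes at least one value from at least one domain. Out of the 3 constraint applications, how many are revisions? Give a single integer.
Answer: 2

Derivation:
Constraint 1 (V < U) on D(V)={2,3,4,5,6} D(U)={2,3,4,7}: U {2,3,4,7}->{3,4,7} => REVISION
Constraint 2 (Y != Z) on D(Y)={3,5,6,7} D(Z)={3,4,6,7}: no change => not a revision
Constraint 3 (Y + Z = U) on D(Y)={3,5,6,7} D(Z)={3,4,6,7} D(U)={3,4,7}: Y {3,5,6,7}->{3}; Z {3,4,6,7}->{4}; U {3,4,7}->{7} => REVISION
Total revisions = 2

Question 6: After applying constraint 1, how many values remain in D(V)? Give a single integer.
Answer: 5

Derivation:
Constraint 1 (V < U) on D(V)={2,3,4,5,6} D(U)={2,3,4,7}: U {2,3,4,7}->{3,4,7}
So after constraint 1: D(V)={2,3,4,5,6}, size = 5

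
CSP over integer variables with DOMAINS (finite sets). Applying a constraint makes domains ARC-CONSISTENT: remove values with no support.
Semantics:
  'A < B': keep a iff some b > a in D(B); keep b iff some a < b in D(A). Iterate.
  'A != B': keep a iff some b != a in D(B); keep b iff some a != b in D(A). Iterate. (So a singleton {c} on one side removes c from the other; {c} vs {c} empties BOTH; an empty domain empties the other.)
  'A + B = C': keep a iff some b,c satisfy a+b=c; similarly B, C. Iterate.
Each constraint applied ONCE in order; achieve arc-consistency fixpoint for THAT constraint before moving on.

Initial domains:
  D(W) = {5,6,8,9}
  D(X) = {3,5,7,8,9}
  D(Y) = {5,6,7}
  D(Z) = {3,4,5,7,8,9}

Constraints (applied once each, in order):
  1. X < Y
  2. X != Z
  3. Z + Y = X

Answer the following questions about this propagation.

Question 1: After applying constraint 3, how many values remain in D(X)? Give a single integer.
Answer: 0

Derivation:
Constraint 1 (X < Y) on D(X)={3,5,7,8,9} D(Y)={5,6,7}: X {3,5,7,8,9}->{3,5}
Constraint 2 (X != Z) on D(X)={3,5} D(Z)={3,4,5,7,8,9}: no change
Constraint 3 (Z + Y = X) on D(Z)={3,4,5,7,8,9} D(Y)={5,6,7} D(X)={3,5}: Z {3,4,5,7,8,9}->{}; Y {5,6,7}->{}; X {3,5}->{}
So after constraint 3: D(X)={}, size = 0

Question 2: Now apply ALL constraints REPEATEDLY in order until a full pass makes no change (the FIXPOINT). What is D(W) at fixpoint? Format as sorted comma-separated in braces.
Answer: {5,6,8,9}

Derivation:
pass 0 (initial): D(W)={5,6,8,9}
pass 1: X {3,5,7,8,9}->{}; Y {5,6,7}->{}; Z {3,4,5,7,8,9}->{}
pass 2: no change
Fixpoint after 2 passes: D(W) = {5,6,8,9}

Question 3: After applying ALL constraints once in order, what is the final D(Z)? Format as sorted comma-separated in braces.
Answer: {}

Derivation:
Constraint 1 (X < Y) on D(X)={3,5,7,8,9} D(Y)={5,6,7}: X {3,5,7,8,9}->{3,5}
Constraint 2 (X != Z) on D(X)={3,5} D(Z)={3,4,5,7,8,9}: no change
Constraint 3 (Z + Y = X) on D(Z)={3,4,5,7,8,9} D(Y)={5,6,7} D(X)={3,5}: Z {3,4,5,7,8,9}->{}; Y {5,6,7}->{}; X {3,5}->{}
So after all 3 constraints: D(Z) = {}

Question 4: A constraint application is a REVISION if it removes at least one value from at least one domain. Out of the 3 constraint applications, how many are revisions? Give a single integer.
Constraint 1 (X < Y) on D(X)={3,5,7,8,9} D(Y)={5,6,7}: X {3,5,7,8,9}->{3,5} => REVISION
Constraint 2 (X != Z) on D(X)={3,5} D(Z)={3,4,5,7,8,9}: no change => not a revision
Constraint 3 (Z + Y = X) on D(Z)={3,4,5,7,8,9} D(Y)={5,6,7} D(X)={3,5}: Z {3,4,5,7,8,9}->{}; Y {5,6,7}->{}; X {3,5}->{} => REVISION
Total revisions = 2

Answer: 2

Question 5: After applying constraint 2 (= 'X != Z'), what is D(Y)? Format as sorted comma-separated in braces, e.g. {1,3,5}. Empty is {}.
Constraint 1 (X < Y) on D(X)={3,5,7,8,9} D(Y)={5,6,7}: X {3,5,7,8,9}->{3,5}
Constraint 2 (X != Z) on D(X)={3,5} D(Z)={3,4,5,7,8,9}: no change
So after constraint 2: D(Y) = {5,6,7}

Answer: {5,6,7}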